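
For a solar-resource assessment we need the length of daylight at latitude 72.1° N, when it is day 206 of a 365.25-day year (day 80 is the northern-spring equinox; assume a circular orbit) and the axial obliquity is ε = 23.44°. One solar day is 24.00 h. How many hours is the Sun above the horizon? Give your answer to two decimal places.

Solar longitude: λ_s = 360° × (206 − 80)/365.25 = 124.189°.
sin δ = sin 23.44° × sin 124.189° = 0.32905, so δ = +19.211°.
Sunrise equation: cos H₀ = −tan φ · tan δ = -1.0788 ≤ −1, so the Sun never sets (polar day) and H₀ = π.
Daylight = 2H₀/(2π) × 24.00 h = (3.1416/π) × 24.00 = 24.00 h.

24.00 h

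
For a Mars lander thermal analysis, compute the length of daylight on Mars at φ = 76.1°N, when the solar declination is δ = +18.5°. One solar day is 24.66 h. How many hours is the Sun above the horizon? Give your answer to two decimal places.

Sunrise equation: cos H₀ = −tan φ · tan δ = -1.3520 ≤ −1, so the Sun never sets (polar day) and H₀ = π.
Daylight = 2H₀/(2π) × 24.66 h = (3.1416/π) × 24.66 = 24.66 h.

24.66 h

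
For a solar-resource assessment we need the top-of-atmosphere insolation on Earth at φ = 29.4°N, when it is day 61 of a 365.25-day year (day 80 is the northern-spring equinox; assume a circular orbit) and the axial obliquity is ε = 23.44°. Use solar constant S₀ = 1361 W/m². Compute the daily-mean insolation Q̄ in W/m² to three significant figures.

Solar longitude: λ_s = 360° × (61 − 80)/365.25 = -18.727°, i.e. -18.727° + 360° = 341.273°.
sin δ = sin 23.44° × sin 341.273° = -0.12771, so δ = -7.337°.
cos H₀ = −tan(+29.4°) tan(-7.337°) = 0.0726, H₀ = 1.4982 rad.
Bracket: H₀ sin φ sin δ + cos φ cos δ sin H₀ = 1.4982×0.49090×-0.12771 + 0.87121×0.99181×0.99736 = -0.093926 + 0.861794 = 0.767868.
Q̄ = (S₀/π) × [bracket] = (1361/π) × 0.767868 = 332.7 W/m².

Q̄ ≈ 333 W/m²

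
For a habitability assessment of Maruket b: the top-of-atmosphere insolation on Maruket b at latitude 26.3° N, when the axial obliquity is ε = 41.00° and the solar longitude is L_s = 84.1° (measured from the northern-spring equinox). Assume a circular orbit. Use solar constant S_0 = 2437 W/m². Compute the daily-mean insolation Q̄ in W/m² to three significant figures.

Solar declination: sin δ = sin ε · sin L_s = sin 41.00° × sin 84.1° = 0.65258, so δ = +40.737°.
cos h₀ = −tan(+26.3°) tan(+40.737°) = -0.4257, h₀ = 2.0105 rad.
Bracket: h₀ sin ϕ sin δ + cos ϕ cos δ sin h₀ = 2.0105×0.44307×0.65258 + 0.89649×0.75772×0.90488 = 0.581313 + 0.614674 = 1.195987.
Q̄ = (S_0/π) × [bracket] = (2437/π) × 1.195987 = 927.8 W/m².

Q̄ ≈ 928 W/m²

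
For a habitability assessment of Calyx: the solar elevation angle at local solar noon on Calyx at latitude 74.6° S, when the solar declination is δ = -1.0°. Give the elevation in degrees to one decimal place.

At local noon the hour angle is zero, so the zenith angle equals |φ − δ| = |-74.6° − (-1.000°)| = 73.600°.
Elevation = 90° − 73.600° = 16.4°.

16.4°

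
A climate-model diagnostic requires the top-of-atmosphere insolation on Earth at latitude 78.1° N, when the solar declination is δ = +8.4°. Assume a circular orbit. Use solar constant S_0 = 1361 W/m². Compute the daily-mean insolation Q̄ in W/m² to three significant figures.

cos h₀ = −tan(+78.1°) tan(+8.400°) = -0.7007, h₀ = 2.3472 rad.
Bracket: h₀ sin ϕ sin δ + cos ϕ cos δ sin h₀ = 2.3472×0.97851×0.14608 + 0.20620×0.98927×0.71343 = 0.335511 + 0.145531 = 0.481042.
Q̄ = (S_0/π) × [bracket] = (1361/π) × 0.481042 = 208.4 W/m².

Q̄ ≈ 208 W/m²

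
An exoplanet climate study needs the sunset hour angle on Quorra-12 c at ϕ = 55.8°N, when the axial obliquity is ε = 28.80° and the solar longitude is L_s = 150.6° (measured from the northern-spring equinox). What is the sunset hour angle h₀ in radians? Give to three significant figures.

h₀ = 1.94 rad

Solar declination: sin δ = sin ε · sin L_s = sin 28.80° × sin 150.6° = 0.23649, so δ = +13.680°.
cos h₀ = −tan ϕ · tan δ = −tan(+55.8°) × tan(+13.680°) = -0.3582, so h₀ = 1.9371 rad = 110.99°.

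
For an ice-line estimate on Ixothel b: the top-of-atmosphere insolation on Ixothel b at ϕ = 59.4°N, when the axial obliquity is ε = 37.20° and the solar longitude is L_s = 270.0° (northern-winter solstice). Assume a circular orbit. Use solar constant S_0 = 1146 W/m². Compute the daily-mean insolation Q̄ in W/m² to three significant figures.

Solar declination: sin δ = sin ε · sin L_s = sin 37.20° × sin 270.0° = -0.60460, so δ = -37.200°.
cos h₀ = −tan(+59.4°) tan(-37.200°) = 1.2835 ≥ 1 ⇒ polar night, h₀ = 0 and Q̄ = 0.

Q̄ ≈ 0.00 W/m²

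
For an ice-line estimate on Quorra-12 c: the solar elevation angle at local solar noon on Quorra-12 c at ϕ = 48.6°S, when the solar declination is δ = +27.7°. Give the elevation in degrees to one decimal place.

At local noon the hour angle is zero, so the zenith angle equals |ϕ − δ| = |-48.6° − (+27.700°)| = 76.300°.
Elevation = 90° − 76.300° = 13.7°.

13.7°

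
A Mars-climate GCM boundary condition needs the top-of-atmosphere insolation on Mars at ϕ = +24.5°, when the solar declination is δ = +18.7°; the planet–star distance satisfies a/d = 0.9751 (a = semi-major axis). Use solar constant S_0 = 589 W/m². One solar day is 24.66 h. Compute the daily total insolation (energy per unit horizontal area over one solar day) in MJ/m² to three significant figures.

17.1 MJ/m²

cos h₀ = −tan(+24.5°) tan(+18.700°) = -0.1543, h₀ = 1.7257 rad.
Bracket: h₀ sin ϕ sin δ + cos ϕ cos δ sin h₀ = 1.7257×0.41469×0.32061 + 0.90996×0.94721×0.98803 = 0.229438 + 0.851606 = 1.081044.
Inverse-square distance factor (a/d)² = 0.9751² = 0.950820.
Q̄ = (S_0/π) × 0.950820 × [bracket] = (589/π) × 0.950820 × 1.081044 = 192.71 W/m².
Daily total = Q̄ × 24.66 h × 3600 s/h = 192.71 × 24.66 × 3600 / 10⁶ = 17.11 MJ/m².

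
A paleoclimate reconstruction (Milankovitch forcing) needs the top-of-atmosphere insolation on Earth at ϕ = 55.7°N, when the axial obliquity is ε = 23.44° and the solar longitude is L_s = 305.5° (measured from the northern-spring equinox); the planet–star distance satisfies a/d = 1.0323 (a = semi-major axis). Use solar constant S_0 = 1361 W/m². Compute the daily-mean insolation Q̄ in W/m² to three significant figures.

Solar declination: sin δ = sin ε · sin L_s = sin 23.44° × sin 305.5° = -0.32385, so δ = -18.896°.
cos h₀ = −tan(+55.7°) tan(-18.896°) = 0.5018, h₀ = 1.0451 rad.
Bracket: h₀ sin ϕ sin δ + cos ϕ cos δ sin h₀ = 1.0451×0.82610×-0.32385 + 0.56353×0.94611×0.86499 = -0.279598 + 0.461179 = 0.181581.
Inverse-square distance factor (a/d)² = 1.0323² = 1.065643.
Q̄ = (S_0/π) × 1.065643 × [bracket] = (1361/π) × 1.065643 × 0.181581 = 83.83 W/m².

Q̄ ≈ 83.8 W/m²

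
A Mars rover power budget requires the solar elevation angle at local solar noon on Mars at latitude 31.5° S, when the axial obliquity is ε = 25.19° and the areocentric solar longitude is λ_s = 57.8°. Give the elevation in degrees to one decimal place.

sin δ = sin 25.19° × sin 57.8° = 0.36016, so δ = +21.110°.
At local noon the hour angle is zero, so the zenith angle equals |φ − δ| = |-31.5° − (+21.110°)| = 52.610°.
Elevation = 90° − 52.610° = 37.4°.

37.4°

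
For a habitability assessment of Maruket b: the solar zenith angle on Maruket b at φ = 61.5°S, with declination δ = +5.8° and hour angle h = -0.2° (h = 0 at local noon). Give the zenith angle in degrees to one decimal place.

θ_z = 67.3°

cos θ_z = sin φ sin δ + cos φ cos δ cos h = -0.088810 + 0.474713 = 0.385903.
θ_z = arccos(0.385903) = 67.3°.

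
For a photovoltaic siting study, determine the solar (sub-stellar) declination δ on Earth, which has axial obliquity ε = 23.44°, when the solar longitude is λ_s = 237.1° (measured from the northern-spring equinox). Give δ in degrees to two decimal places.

δ = -19.51°

sin δ = sin ε · sin λ_s = sin 23.44° × sin 237.1° = -0.333991.
δ = arcsin(-0.333991) = -19.51°.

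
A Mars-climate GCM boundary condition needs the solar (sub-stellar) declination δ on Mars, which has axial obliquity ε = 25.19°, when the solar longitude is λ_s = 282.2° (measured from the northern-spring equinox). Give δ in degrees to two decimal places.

δ = -24.58°

sin δ = sin ε · sin λ_s = sin 25.19° × sin 282.2° = -0.416009.
δ = arcsin(-0.416009) = -24.58°.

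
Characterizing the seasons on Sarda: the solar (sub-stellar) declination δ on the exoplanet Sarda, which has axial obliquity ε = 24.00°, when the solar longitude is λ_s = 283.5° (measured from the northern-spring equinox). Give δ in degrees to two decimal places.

sin δ = sin ε · sin λ_s = sin 24.00° × sin 283.5° = -0.395498.
δ = arcsin(-0.395498) = -23.30°.

δ = -23.30°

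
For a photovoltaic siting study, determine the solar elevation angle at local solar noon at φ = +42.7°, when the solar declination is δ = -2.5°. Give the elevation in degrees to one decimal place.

44.8°

At local noon the hour angle is zero, so the zenith angle equals |φ − δ| = |+42.7° − (-2.500°)| = 45.200°.
Elevation = 90° − 45.200° = 44.8°.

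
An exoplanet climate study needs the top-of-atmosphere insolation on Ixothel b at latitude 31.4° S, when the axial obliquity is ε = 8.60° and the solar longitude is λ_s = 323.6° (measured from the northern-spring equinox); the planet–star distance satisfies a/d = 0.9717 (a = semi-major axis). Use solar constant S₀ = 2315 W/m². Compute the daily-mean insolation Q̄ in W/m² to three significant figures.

Q̄ ≈ 643 W/m²

Solar declination: sin δ = sin ε · sin λ_s = sin 8.60° × sin 323.6° = -0.08874, so δ = -5.091°.
cos H₀ = −tan(-31.4°) tan(-5.091°) = -0.0544, H₀ = 1.6252 rad.
Bracket: H₀ sin φ sin δ + cos φ cos δ sin H₀ = 1.6252×-0.52101×-0.08874 + 0.85355×0.99606×0.99852 = 0.075140 + 0.848929 = 0.924069.
Inverse-square distance factor (a/d)² = 0.9717² = 0.944201.
Q̄ = (S₀/π) × 0.944201 × [bracket] = (2315/π) × 0.944201 × 0.924069 = 642.9 W/m².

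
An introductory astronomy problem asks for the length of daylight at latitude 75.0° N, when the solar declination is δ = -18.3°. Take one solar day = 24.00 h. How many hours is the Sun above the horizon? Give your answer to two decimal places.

0.00 h

cos H₀ = −tan φ · tan δ = 1.2343 ≥ 1, so the Sun never rises (polar night) and H₀ = 0.
Daylight = 2H₀/(2π) × 24.00 h = (0.0000/π) × 24.00 = 0.00 h.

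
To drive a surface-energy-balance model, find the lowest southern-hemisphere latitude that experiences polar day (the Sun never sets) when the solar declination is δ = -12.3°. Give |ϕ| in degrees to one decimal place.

|ϕ| = 77.7°

Polar day requires cos h₀ = −tan ϕ tan δ ≤ −1, i.e. tan ϕ tan δ ≥ 1.
The boundary is |tan ϕ| · |tan δ| = 1, so |ϕ| = 90° − |δ| = 90° − 12.3° = 77.7° in the southern hemisphere.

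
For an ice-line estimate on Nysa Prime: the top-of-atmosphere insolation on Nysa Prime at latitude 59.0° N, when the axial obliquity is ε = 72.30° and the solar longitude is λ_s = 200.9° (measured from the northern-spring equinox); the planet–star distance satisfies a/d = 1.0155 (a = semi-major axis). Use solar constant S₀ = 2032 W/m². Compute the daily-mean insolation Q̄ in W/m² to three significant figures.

Solar declination: sin δ = sin ε · sin λ_s = sin 72.30° × sin 200.9° = -0.33985, so δ = -19.868°.
cos H₀ = −tan(+59.0°) tan(-19.868°) = 0.6014, H₀ = 0.9255 rad.
Bracket: H₀ sin φ sin δ + cos φ cos δ sin H₀ = 0.9255×0.85717×-0.33985 + 0.51504×0.94048×0.79895 = -0.269607 + 0.386999 = 0.117392.
Inverse-square distance factor (a/d)² = 1.0155² = 1.031240.
Q̄ = (S₀/π) × 1.031240 × [bracket] = (2032/π) × 1.031240 × 0.117392 = 78.30 W/m².

Q̄ ≈ 78.3 W/m²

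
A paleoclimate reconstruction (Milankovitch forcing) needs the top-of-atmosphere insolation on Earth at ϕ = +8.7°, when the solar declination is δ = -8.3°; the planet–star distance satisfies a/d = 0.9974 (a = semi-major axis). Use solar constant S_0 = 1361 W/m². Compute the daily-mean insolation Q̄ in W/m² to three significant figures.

cos h₀ = −tan(+8.7°) tan(-8.300°) = 0.0223, h₀ = 1.5485 rad.
Bracket: h₀ sin ϕ sin δ + cos ϕ cos δ sin h₀ = 1.5485×0.15126×-0.14436 + 0.98849×0.98953×0.99975 = -0.033813 + 0.977896 = 0.944083.
Inverse-square distance factor (a/d)² = 0.9974² = 0.994807.
Q̄ = (S_0/π) × 0.994807 × [bracket] = (1361/π) × 0.994807 × 0.944083 = 406.9 W/m².

Q̄ ≈ 407 W/m²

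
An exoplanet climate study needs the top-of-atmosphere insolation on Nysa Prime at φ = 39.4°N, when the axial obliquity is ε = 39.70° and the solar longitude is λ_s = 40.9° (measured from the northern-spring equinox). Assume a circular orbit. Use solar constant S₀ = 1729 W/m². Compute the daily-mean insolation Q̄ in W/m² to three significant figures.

Q̄ ≈ 644 W/m²

Solar declination: sin δ = sin ε · sin λ_s = sin 39.70° × sin 40.9° = 0.41823, so δ = +24.723°.
cos H₀ = −tan(+39.4°) tan(+24.723°) = -0.3782, H₀ = 1.9586 rad.
Bracket: H₀ sin φ sin δ + cos φ cos δ sin H₀ = 1.9586×0.63473×0.41823 + 0.77273×0.90834×0.92572 = 0.519936 + 0.649764 = 1.169700.
Q̄ = (S₀/π) × [bracket] = (1729/π) × 1.169700 = 643.8 W/m².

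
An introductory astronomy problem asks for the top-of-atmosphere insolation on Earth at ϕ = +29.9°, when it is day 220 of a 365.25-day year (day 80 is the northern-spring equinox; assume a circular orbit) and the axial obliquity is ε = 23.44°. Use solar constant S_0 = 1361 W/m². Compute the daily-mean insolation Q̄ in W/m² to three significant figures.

Q̄ ≈ 457 W/m²

Solar longitude: L_s = 360° × (220 − 80)/365.25 = 137.988°.
sin δ = sin 23.44° × sin 137.988° = 0.26624, so δ = +15.440°.
cos h₀ = −tan(+29.9°) tan(+15.440°) = -0.1588, h₀ = 1.7303 rad.
Bracket: h₀ sin ϕ sin δ + cos ϕ cos δ sin h₀ = 1.7303×0.49849×0.26624 + 0.86690×0.96391×0.98731 = 0.229642 + 0.825010 = 1.054652.
Q̄ = (S_0/π) × [bracket] = (1361/π) × 1.054652 = 456.9 W/m².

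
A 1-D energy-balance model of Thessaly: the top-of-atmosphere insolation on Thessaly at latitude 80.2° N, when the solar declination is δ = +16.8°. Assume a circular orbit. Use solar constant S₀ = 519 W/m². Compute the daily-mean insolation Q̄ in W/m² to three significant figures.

Q̄ ≈ 148 W/m²

cos H₀ = −tan(+80.2°) tan(+16.800°) = -1.7479 ≤ −1 ⇒ polar day, H₀ = π.
Bracket: H₀ sin φ sin δ + cos φ cos δ sin H₀ = 3.1416×0.98541×0.28903 + 0.17021×0.95732×0.00000 = 0.894769 + 0.000000 = 0.894769.
Q̄ = (S₀/π) × [bracket] = (519/π) × 0.894769 = 147.8 W/m².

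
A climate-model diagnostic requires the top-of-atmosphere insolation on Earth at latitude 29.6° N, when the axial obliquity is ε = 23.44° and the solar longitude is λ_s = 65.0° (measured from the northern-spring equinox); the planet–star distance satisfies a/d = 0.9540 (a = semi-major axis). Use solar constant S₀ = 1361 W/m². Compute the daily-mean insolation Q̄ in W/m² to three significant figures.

Solar declination: sin δ = sin ε · sin λ_s = sin 23.44° × sin 65.0° = 0.36052, so δ = +21.132°.
cos H₀ = −tan(+29.6°) tan(+21.132°) = -0.2196, H₀ = 1.7922 rad.
Bracket: H₀ sin φ sin δ + cos φ cos δ sin H₀ = 1.7922×0.49394×0.36052 + 0.86949×0.93275×0.97560 = 0.319146 + 0.791228 = 1.110374.
Inverse-square distance factor (a/d)² = 0.9540² = 0.910116.
Q̄ = (S₀/π) × 0.910116 × [bracket] = (1361/π) × 0.910116 × 1.110374 = 437.8 W/m².

Q̄ ≈ 438 W/m²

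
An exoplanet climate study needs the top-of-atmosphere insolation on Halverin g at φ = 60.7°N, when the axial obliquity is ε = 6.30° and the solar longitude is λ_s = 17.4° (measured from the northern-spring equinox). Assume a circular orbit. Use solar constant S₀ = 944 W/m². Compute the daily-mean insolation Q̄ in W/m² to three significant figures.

Q̄ ≈ 161 W/m²

Solar declination: sin δ = sin ε · sin λ_s = sin 6.30° × sin 17.4° = 0.03282, so δ = +1.881°.
cos H₀ = −tan(+60.7°) tan(+1.881°) = -0.0585, H₀ = 1.6293 rad.
Bracket: H₀ sin φ sin δ + cos φ cos δ sin H₀ = 1.6293×0.87207×0.03282 + 0.48938×0.99946×0.99829 = 0.046633 + 0.488279 = 0.534912.
Q̄ = (S₀/π) × [bracket] = (944/π) × 0.534912 = 160.7 W/m².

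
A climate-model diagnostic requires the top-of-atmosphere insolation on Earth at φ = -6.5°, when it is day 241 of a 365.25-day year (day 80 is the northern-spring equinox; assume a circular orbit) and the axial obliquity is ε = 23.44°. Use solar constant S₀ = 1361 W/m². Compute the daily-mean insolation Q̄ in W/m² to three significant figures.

Q̄ ≈ 415 W/m²

Solar longitude: λ_s = 360° × (241 − 80)/365.25 = 158.686°.
sin δ = sin 23.44° × sin 158.686° = 0.14459, so δ = +8.313°.
cos H₀ = −tan(-6.5°) tan(+8.313°) = 0.0166, H₀ = 1.5541 rad.
Bracket: H₀ sin φ sin δ + cos φ cos δ sin H₀ = 1.5541×-0.11320×0.14459 + 0.99357×0.98949×0.99986 = -0.025437 + 0.982990 = 0.957553.
Q̄ = (S₀/π) × [bracket] = (1361/π) × 0.957553 = 414.8 W/m².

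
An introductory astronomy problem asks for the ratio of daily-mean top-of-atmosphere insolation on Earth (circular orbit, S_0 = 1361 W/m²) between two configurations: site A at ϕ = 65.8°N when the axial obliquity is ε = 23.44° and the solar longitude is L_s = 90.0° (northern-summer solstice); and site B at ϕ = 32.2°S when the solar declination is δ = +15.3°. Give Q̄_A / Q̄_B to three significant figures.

Q̄_A / Q̄_B ≈ 1.88

— Configuration A (ϕ=+65.8°):
Solar declination: sin δ = sin ε · sin L_s = sin 23.44° × sin 90.0° = 0.39779, so δ = +23.440°.
cos h₀ = −tan(+65.8°) tan(+23.440°) = -0.9647, h₀ = 2.8752 rad.
Bracket: h₀ sin ϕ sin δ + cos ϕ cos δ sin h₀ = 2.8752×0.91212×0.39779 + 0.40992×0.91748×0.26323 = 1.043215 + 0.098999 = 1.142214.
Q̄ = (S_0/π) × [bracket] = (1361/π) × 1.142214 = 494.83 W/m².
— Configuration B (ϕ=-32.2°):
cos h₀ = −tan(-32.2°) tan(+15.300°) = 0.1723, h₀ = 1.3977 rad.
Bracket: h₀ sin ϕ sin δ + cos ϕ cos δ sin h₀ = 1.3977×-0.53288×0.26387 + 0.84619×0.96456×0.98505 = -0.196532 + 0.803999 = 0.607467.
Q̄ = (S_0/π) × [bracket] = (1361/π) × 0.607467 = 263.17 W/m².
Ratio Q̄_A / Q̄_B = 494.83 / 263.17 = 1.880.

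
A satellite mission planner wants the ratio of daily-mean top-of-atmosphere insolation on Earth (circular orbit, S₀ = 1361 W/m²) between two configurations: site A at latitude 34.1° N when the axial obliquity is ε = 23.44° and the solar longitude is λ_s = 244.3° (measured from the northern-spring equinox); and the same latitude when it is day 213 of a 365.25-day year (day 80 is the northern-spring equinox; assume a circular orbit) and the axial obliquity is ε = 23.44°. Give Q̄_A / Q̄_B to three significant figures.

— Configuration A (φ=+34.1°):
Solar declination: sin δ = sin ε · sin λ_s = sin 23.44° × sin 244.3° = -0.35844, so δ = -21.004°.
cos H₀ = −tan(+34.1°) tan(-21.004°) = 0.2600, H₀ = 1.3078 rad.
Bracket: H₀ sin φ sin δ + cos φ cos δ sin H₀ = 1.3078×0.56064×-0.35844 + 0.82806×0.93355×0.96562 = -0.262810 + 0.746458 = 0.483648.
Q̄ = (S₀/π) × [bracket] = (1361/π) × 0.483648 = 209.53 W/m².
— Configuration B (φ=+34.1°):
Solar longitude: λ_s = 360° × (213 − 80)/365.25 = 131.088°.
sin δ = sin 23.44° × sin 131.088° = 0.29981, so δ = +17.446°.
cos H₀ = −tan(+34.1°) tan(+17.446°) = -0.2128, H₀ = 1.7852 rad.
Bracket: H₀ sin φ sin δ + cos φ cos δ sin H₀ = 1.7852×0.56064×0.29981 + 0.82806×0.95400×0.97710 = 0.300066 + 0.771879 = 1.071945.
Q̄ = (S₀/π) × [bracket] = (1361/π) × 1.071945 = 464.39 W/m².
Ratio Q̄_A / Q̄_B = 209.53 / 464.39 = 0.4512.

Q̄_A / Q̄_B ≈ 0.451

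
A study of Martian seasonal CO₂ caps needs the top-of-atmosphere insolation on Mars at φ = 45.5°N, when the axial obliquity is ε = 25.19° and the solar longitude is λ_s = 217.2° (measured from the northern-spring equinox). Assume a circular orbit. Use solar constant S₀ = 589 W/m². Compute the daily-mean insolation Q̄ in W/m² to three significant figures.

Q̄ ≈ 77.6 W/m²

Solar declination: sin δ = sin ε · sin λ_s = sin 25.19° × sin 217.2° = -0.25733, so δ = -14.912°.
cos H₀ = −tan(+45.5°) tan(-14.912°) = 0.2710, H₀ = 1.2964 rad.
Bracket: H₀ sin φ sin δ + cos φ cos δ sin H₀ = 1.2964×0.71325×-0.25733 + 0.70091×0.96632×0.96258 = -0.237942 + 0.651959 = 0.414017.
Q̄ = (S₀/π) × [bracket] = (589/π) × 0.414017 = 77.62 W/m².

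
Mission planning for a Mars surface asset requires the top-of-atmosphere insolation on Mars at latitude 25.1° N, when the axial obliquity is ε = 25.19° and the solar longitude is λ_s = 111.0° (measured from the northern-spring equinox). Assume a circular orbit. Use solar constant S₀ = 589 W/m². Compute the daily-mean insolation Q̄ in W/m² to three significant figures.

Q̄ ≈ 209 W/m²

Solar declination: sin δ = sin ε · sin λ_s = sin 25.19° × sin 111.0° = 0.39735, so δ = +23.413°.
cos H₀ = −tan(+25.1°) tan(+23.413°) = -0.2028, H₀ = 1.7750 rad.
Bracket: H₀ sin φ sin δ + cos φ cos δ sin H₀ = 1.7750×0.42420×0.39735 + 0.90557×0.91767×0.97921 = 0.299187 + 0.813738 = 1.112925.
Q̄ = (S₀/π) × [bracket] = (589/π) × 1.112925 = 208.7 W/m².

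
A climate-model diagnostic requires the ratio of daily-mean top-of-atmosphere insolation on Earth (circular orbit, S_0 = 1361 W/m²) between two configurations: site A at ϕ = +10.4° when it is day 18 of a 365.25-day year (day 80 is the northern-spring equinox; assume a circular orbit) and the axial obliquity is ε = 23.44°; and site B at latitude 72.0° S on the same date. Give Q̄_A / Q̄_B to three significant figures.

— Configuration A (ϕ=+10.4°):
Solar longitude: L_s = 360° × (18 − 80)/365.25 = -61.109°, i.e. -61.109° + 360° = 298.891°.
sin δ = sin 23.44° × sin 298.891° = -0.34828, so δ = -20.382°.
cos h₀ = −tan(+10.4°) tan(-20.382°) = 0.0682, h₀ = 1.5026 rad.
Bracket: h₀ sin ϕ sin δ + cos ϕ cos δ sin h₀ = 1.5026×0.18052×-0.34828 + 0.98357×0.93739×0.99767 = -0.094471 + 0.919840 = 0.825369.
Q̄ = (S_0/π) × [bracket] = (1361/π) × 0.825369 = 357.57 W/m².
— Configuration B (ϕ=-72.0°):
cos h₀ = −tan(-72.0°) tan(-20.382°) = -1.1435 ≤ −1 ⇒ polar day, h₀ = π.
Bracket: h₀ sin ϕ sin δ + cos ϕ cos δ sin h₀ = 3.1416×-0.95106×-0.34828 + 0.30902×0.93739×0.00000 = 1.040608 + 0.000000 = 1.040608.
Q̄ = (S_0/π) × [bracket] = (1361/π) × 1.040608 = 450.81 W/m².
Ratio Q̄_A / Q̄_B = 357.57 / 450.81 = 0.7932.

Q̄_A / Q̄_B ≈ 0.793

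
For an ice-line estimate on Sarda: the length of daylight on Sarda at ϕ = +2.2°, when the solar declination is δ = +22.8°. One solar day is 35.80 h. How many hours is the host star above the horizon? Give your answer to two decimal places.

18.08 h

cos h₀ = −tan ϕ · tan δ = −tan(+2.2°) × tan(+22.800°) = -0.0161, so h₀ = 1.5869 rad = 90.93°.
Daylight = 2h₀/(2π) × 35.80 h = (1.5869/π) × 35.80 = 18.08 h.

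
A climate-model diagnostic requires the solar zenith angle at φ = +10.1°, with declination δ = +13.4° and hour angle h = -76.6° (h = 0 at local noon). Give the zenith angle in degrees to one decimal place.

cos θ_z = sin φ sin δ + cos φ cos δ cos h = 0.040641 + 0.221945 = 0.262586.
θ_z = arccos(0.262586) = 74.8°.

θ_z = 74.8°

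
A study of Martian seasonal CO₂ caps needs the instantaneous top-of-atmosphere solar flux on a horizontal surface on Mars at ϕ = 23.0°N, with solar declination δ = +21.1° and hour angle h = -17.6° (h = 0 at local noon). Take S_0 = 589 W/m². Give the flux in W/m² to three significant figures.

565 W/m²

cos θ_z = sin ϕ sin δ + cos ϕ cos δ cos h = 0.140662 + 0.818589 = 0.959251.
Flux = S_0 · cos θ_z = 589 × 0.959251 = 565.0 W/m².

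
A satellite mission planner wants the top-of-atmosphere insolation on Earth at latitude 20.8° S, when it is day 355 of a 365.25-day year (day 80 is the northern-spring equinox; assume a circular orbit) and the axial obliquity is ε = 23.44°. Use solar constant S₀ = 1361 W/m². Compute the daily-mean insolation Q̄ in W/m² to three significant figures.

Q̄ ≈ 473 W/m²

Solar longitude: λ_s = 360° × (355 − 80)/365.25 = 271.047°.
sin δ = sin 23.44° × sin 271.047° = -0.39772, so δ = -23.436°.
cos H₀ = −tan(-20.8°) tan(-23.436°) = -0.1647, H₀ = 1.7362 rad.
Bracket: H₀ sin φ sin δ + cos φ cos δ sin H₀ = 1.7362×-0.35511×-0.39772 + 0.93483×0.91751×0.98635 = 0.245211 + 0.846008 = 1.091219.
Q̄ = (S₀/π) × [bracket] = (1361/π) × 1.091219 = 472.7 W/m².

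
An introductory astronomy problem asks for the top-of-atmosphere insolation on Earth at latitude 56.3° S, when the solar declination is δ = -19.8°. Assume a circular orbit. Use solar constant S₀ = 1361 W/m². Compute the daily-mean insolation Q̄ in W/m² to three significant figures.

Q̄ ≈ 452 W/m²

cos H₀ = −tan(-56.3°) tan(-19.800°) = -0.5398, H₀ = 2.1410 rad.
Bracket: H₀ sin φ sin δ + cos φ cos δ sin H₀ = 2.1410×-0.83195×-0.33874 + 0.55484×0.94088×0.84177 = 0.603365 + 0.439436 = 1.042801.
Q̄ = (S₀/π) × [bracket] = (1361/π) × 1.042801 = 451.8 W/m².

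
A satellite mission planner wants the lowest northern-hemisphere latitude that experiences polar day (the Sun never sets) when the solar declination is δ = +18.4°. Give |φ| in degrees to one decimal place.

Polar day requires cos H₀ = −tan φ tan δ ≤ −1, i.e. tan φ tan δ ≥ 1.
The boundary is |tan φ| · |tan δ| = 1, so |φ| = 90° − |δ| = 90° − 18.4° = 71.6° in the northern hemisphere.

|φ| = 71.6°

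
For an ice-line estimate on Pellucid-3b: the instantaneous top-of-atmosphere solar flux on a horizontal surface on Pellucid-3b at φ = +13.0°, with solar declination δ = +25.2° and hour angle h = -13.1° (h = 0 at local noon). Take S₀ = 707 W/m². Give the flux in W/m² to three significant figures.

675 W/m²

cos θ_z = sin φ sin δ + cos φ cos δ cos h = 0.095780 + 0.858693 = 0.954473.
Flux = S₀ · cos θ_z = 707 × 0.954473 = 674.8 W/m².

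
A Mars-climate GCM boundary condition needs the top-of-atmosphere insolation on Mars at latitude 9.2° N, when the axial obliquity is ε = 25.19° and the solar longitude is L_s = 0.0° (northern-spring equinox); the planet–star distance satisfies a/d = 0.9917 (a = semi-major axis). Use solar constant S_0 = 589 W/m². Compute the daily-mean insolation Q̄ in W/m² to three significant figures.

Q̄ ≈ 182 W/m²

Solar declination: sin δ = sin ε · sin L_s = sin 25.19° × sin 0.0° = 0.00000, so δ = +0.000°.
cos h₀ = −tan(+9.2°) tan(+0.000°) = -0.0000, h₀ = 1.5708 rad.
Bracket: h₀ sin ϕ sin δ + cos ϕ cos δ sin h₀ = 1.5708×0.15988×0.00000 + 0.98714×1.00000×1.00000 = 0.000000 + 0.987140 = 0.987140.
Inverse-square distance factor (a/d)² = 0.9917² = 0.983469.
Q̄ = (S_0/π) × 0.983469 × [bracket] = (589/π) × 0.983469 × 0.987140 = 182.0 W/m².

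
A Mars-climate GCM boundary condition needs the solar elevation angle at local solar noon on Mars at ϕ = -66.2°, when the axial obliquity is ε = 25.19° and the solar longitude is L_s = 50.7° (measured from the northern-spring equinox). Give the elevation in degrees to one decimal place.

Solar declination: sin δ = sin ε · sin L_s = sin 25.19° × sin 50.7° = 0.32936, so δ = +19.230°.
At local noon the hour angle is zero, so the zenith angle equals |ϕ − δ| = |-66.2° − (+19.230°)| = 85.430°.
Elevation = 90° − 85.430° = 4.6°.

4.6°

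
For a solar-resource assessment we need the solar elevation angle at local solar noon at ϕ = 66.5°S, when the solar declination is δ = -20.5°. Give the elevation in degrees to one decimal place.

At local noon the hour angle is zero, so the zenith angle equals |ϕ − δ| = |-66.5° − (-20.500°)| = 46.000°.
Elevation = 90° − 46.000° = 44.0°.

44.0°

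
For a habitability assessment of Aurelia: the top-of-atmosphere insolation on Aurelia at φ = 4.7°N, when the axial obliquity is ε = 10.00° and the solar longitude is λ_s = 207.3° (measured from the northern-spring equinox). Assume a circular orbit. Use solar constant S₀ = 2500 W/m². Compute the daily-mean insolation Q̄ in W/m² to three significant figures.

Q̄ ≈ 782 W/m²

Solar declination: sin δ = sin ε · sin λ_s = sin 10.00° × sin 207.3° = -0.07964, so δ = -4.568°.
cos H₀ = −tan(+4.7°) tan(-4.568°) = 0.0066, H₀ = 1.5642 rad.
Bracket: H₀ sin φ sin δ + cos φ cos δ sin H₀ = 1.5642×0.08194×-0.07964 + 0.99664×0.99682×0.99998 = -0.010208 + 0.993451 = 0.983243.
Q̄ = (S₀/π) × [bracket] = (2500/π) × 0.983243 = 782.4 W/m².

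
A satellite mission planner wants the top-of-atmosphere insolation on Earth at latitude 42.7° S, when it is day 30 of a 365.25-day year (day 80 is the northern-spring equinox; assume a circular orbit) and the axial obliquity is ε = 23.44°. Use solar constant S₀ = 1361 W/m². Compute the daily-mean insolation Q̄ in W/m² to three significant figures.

Solar longitude: λ_s = 360° × (30 − 80)/365.25 = -49.281°, i.e. -49.281° + 360° = 310.719°.
sin δ = sin 23.44° × sin 310.719° = -0.30149, so δ = -17.547°.
cos H₀ = −tan(-42.7°) tan(-17.547°) = -0.2918, H₀ = 1.8669 rad.
Bracket: H₀ sin φ sin δ + cos φ cos δ sin H₀ = 1.8669×-0.67816×-0.30149 + 0.73491×0.95347×0.95648 = 0.381703 + 0.670220 = 1.051923.
Q̄ = (S₀/π) × [bracket] = (1361/π) × 1.051923 = 455.7 W/m².

Q̄ ≈ 456 W/m²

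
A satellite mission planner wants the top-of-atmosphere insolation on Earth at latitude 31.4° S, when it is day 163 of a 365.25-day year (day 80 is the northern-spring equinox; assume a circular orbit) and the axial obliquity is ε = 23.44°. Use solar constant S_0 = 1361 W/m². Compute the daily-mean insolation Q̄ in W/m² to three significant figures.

Q̄ ≈ 212 W/m²

Solar longitude: L_s = 360° × (163 − 80)/365.25 = 81.807°.
sin δ = sin 23.44° × sin 81.807° = 0.39373, so δ = +23.187°.
cos h₀ = −tan(-31.4°) tan(+23.187°) = 0.2615, h₀ = 1.3063 rad.
Bracket: h₀ sin ϕ sin δ + cos ϕ cos δ sin h₀ = 1.3063×-0.52101×0.39373 + 0.85355×0.91923×0.96522 = -0.267971 + 0.757320 = 0.489349.
Q̄ = (S_0/π) × [bracket] = (1361/π) × 0.489349 = 212.0 W/m².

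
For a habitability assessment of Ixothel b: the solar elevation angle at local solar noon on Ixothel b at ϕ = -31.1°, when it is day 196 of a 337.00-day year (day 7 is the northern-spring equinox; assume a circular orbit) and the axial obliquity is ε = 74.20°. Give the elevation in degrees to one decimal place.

79.9°

Solar longitude: L_s = 360° × (196 − 7)/337.00 = 201.899°.
sin δ = sin 74.20° × sin 201.899° = -0.35888, so δ = -21.032°.
At local noon the hour angle is zero, so the zenith angle equals |ϕ − δ| = |-31.1° − (-21.032°)| = 10.068°.
Elevation = 90° − 10.068° = 79.9°.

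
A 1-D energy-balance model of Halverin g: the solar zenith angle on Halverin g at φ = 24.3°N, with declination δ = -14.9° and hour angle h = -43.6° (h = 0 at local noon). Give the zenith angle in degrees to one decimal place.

θ_z = 57.9°

cos θ_z = sin φ sin δ + cos φ cos δ cos h = -0.105814 + 0.637820 = 0.532006.
θ_z = arccos(0.532006) = 57.9°.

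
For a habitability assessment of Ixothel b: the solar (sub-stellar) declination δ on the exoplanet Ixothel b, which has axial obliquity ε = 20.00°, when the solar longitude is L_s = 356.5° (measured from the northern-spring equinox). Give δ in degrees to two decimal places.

δ = -1.20°

sin δ = sin ε · sin L_s = sin 20.00° × sin 356.5° = -0.020880.
δ = arcsin(-0.020880) = -1.20°.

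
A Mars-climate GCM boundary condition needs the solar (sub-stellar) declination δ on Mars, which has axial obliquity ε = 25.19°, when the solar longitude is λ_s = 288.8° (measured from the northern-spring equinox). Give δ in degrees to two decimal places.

δ = -23.76°

sin δ = sin ε · sin λ_s = sin 25.19° × sin 288.8° = -0.402914.
δ = arcsin(-0.402914) = -23.76°.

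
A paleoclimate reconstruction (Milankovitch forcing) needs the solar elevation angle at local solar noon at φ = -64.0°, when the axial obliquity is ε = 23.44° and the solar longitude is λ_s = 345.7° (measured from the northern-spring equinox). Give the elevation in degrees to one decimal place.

31.6°

Solar declination: sin δ = sin ε · sin λ_s = sin 23.44° × sin 345.7° = -0.09825, so δ = -5.639°.
At local noon the hour angle is zero, so the zenith angle equals |φ − δ| = |-64.0° − (-5.639°)| = 58.361°.
Elevation = 90° − 58.361° = 31.6°.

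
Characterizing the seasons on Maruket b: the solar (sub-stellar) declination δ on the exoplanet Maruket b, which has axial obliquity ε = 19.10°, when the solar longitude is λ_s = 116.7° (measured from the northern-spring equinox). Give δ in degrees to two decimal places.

δ = +17.00°

sin δ = sin ε · sin λ_s = sin 19.10° × sin 116.7° = 0.292327.
δ = arcsin(0.292327) = +17.00°.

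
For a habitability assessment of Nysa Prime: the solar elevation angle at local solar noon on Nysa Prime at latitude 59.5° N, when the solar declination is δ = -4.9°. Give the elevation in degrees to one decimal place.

At local noon the hour angle is zero, so the zenith angle equals |φ − δ| = |+59.5° − (-4.900°)| = 64.400°.
Elevation = 90° − 64.400° = 25.6°.

25.6°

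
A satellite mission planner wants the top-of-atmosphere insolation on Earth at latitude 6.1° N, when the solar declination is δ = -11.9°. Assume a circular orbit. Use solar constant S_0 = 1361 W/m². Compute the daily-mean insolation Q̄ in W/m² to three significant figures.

cos h₀ = −tan(+6.1°) tan(-11.900°) = 0.0225, h₀ = 1.5483 rad.
Bracket: h₀ sin ϕ sin δ + cos ϕ cos δ sin h₀ = 1.5483×0.10626×-0.20620 + 0.99434×0.97851×0.99975 = -0.033925 + 0.972728 = 0.938803.
Q̄ = (S_0/π) × [bracket] = (1361/π) × 0.938803 = 406.7 W/m².

Q̄ ≈ 407 W/m²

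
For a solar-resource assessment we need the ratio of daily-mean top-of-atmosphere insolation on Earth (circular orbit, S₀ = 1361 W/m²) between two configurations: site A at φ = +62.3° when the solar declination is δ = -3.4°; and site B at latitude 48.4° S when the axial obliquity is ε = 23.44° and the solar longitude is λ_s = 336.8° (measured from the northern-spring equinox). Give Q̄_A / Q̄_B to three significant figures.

— Configuration A (φ=+62.3°):
cos H₀ = −tan(+62.3°) tan(-3.400°) = 0.1132, H₀ = 1.4574 rad.
Bracket: H₀ sin φ sin δ + cos φ cos δ sin H₀ = 1.4574×0.88539×-0.05931 + 0.46484×0.99824×0.99358 = -0.076532 + 0.461043 = 0.384511.
Q̄ = (S₀/π) × [bracket] = (1361/π) × 0.384511 = 166.58 W/m².
— Configuration B (φ=-48.4°):
Solar declination: sin δ = sin ε · sin λ_s = sin 23.44° × sin 336.8° = -0.15671, so δ = -9.016°.
cos H₀ = −tan(-48.4°) tan(-9.016°) = -0.1787, H₀ = 1.7505 rad.
Bracket: H₀ sin φ sin δ + cos φ cos δ sin H₀ = 1.7505×-0.74780×-0.15671 + 0.66393×0.98765×0.98390 = 0.205137 + 0.645173 = 0.850310.
Q̄ = (S₀/π) × [bracket] = (1361/π) × 0.850310 = 368.37 W/m².
Ratio Q̄_A / Q̄_B = 166.58 / 368.37 = 0.4522.

Q̄_A / Q̄_B ≈ 0.452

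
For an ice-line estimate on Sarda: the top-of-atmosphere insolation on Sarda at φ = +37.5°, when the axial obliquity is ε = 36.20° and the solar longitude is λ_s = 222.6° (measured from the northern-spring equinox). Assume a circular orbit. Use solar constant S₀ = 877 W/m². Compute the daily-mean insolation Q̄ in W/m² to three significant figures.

Solar declination: sin δ = sin ε · sin λ_s = sin 36.20° × sin 222.6° = -0.39977, so δ = -23.564°.
cos H₀ = −tan(+37.5°) tan(-23.564°) = 0.3347, H₀ = 1.2296 rad.
Bracket: H₀ sin φ sin δ + cos φ cos δ sin H₀ = 1.2296×0.60876×-0.39977 + 0.79335×0.91662×0.94234 = -0.299240 + 0.685270 = 0.386030.
Q̄ = (S₀/π) × [bracket] = (877/π) × 0.386030 = 107.8 W/m².

Q̄ ≈ 108 W/m²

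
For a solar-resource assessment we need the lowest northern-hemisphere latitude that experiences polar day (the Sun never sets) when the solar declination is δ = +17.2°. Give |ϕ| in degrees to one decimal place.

|ϕ| = 72.8°

Polar day requires cos h₀ = −tan ϕ tan δ ≤ −1, i.e. tan ϕ tan δ ≥ 1.
The boundary is |tan ϕ| · |tan δ| = 1, so |ϕ| = 90° − |δ| = 90° − 17.2° = 72.8° in the northern hemisphere.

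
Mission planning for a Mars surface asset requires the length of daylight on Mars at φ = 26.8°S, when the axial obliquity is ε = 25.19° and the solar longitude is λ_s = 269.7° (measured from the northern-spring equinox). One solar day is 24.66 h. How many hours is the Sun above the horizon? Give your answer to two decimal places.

Solar declination: sin δ = sin ε · sin λ_s = sin 25.19° × sin 269.7° = -0.42562, so δ = -25.190°.
cos H₀ = −tan φ · tan δ = −tan(-26.8°) × tan(-25.190°) = -0.2376, so H₀ = 1.8107 rad = 103.74°.
Daylight = 2H₀/(2π) × 24.66 h = (1.8107/π) × 24.66 = 14.21 h.

14.21 h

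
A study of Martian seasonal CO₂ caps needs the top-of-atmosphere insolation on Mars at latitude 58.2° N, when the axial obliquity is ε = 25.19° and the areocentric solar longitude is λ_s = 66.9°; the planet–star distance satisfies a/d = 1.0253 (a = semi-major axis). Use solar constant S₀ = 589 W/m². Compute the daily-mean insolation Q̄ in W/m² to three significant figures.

Q̄ ≈ 222 W/m²

sin δ = sin 25.19° × sin 66.9° = 0.39150, so δ = +23.048°.
cos H₀ = −tan(+58.2°) tan(+23.048°) = -0.6862, H₀ = 2.3270 rad.
Bracket: H₀ sin φ sin δ + cos φ cos δ sin H₀ = 2.3270×0.84989×0.39150 + 0.52696×0.92018×0.72742 = 0.774267 + 0.352725 = 1.126992.
Inverse-square distance factor (a/d)² = 1.0253² = 1.051240.
Q̄ = (S₀/π) × 1.051240 × [bracket] = (589/π) × 1.051240 × 1.126992 = 222.1 W/m².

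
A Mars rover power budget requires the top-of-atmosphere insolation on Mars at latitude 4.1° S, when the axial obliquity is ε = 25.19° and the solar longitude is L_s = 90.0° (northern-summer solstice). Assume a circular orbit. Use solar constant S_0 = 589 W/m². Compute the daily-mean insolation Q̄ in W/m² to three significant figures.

Q̄ ≈ 160 W/m²

Solar declination: sin δ = sin ε · sin L_s = sin 25.19° × sin 90.0° = 0.42562, so δ = +25.190°.
cos h₀ = −tan(-4.1°) tan(+25.190°) = 0.0337, h₀ = 1.5371 rad.
Bracket: h₀ sin ϕ sin δ + cos ϕ cos δ sin h₀ = 1.5371×-0.07150×0.42562 + 0.99744×0.90490×0.99943 = -0.046777 + 0.902069 = 0.855292.
Q̄ = (S_0/π) × [bracket] = (589/π) × 0.855292 = 160.4 W/m².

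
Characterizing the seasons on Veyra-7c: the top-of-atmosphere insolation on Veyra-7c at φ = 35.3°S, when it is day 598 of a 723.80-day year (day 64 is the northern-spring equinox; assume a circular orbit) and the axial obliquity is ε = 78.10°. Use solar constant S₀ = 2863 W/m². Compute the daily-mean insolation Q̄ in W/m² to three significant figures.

Q̄ ≈ 1.61e+03 W/m²

Solar longitude: λ_s = 360° × (598 − 64)/723.80 = 265.598°.
sin δ = sin 78.10° × sin 265.598° = -0.97562, so δ = -77.323°.
cos H₀ = −tan(-35.3°) tan(-77.323°) = -3.1477 ≤ −1 ⇒ polar day, H₀ = π.
Bracket: H₀ sin φ sin δ + cos φ cos δ sin H₀ = 3.1416×-0.57786×-0.97562 + 0.81614×0.21945×0.00000 = 1.771145 + 0.000000 = 1.771145.
Q̄ = (S₀/π) × [bracket] = (2863/π) × 1.771145 = 1614 W/m².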